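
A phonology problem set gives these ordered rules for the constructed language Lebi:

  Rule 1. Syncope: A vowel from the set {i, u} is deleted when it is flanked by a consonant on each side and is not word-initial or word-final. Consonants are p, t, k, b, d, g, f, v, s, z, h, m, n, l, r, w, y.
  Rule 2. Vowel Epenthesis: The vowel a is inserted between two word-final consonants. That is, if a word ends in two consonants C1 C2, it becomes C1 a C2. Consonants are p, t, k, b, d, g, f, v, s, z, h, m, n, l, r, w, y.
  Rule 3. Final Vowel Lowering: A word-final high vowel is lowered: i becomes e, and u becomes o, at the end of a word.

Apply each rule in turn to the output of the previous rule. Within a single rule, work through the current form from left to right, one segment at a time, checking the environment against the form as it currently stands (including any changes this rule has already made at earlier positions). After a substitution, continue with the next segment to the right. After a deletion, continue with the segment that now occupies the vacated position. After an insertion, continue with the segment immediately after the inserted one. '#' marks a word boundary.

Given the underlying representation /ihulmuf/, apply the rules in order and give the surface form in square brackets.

[ihlmaf]

Rule 1 Syncope: [ihulmuf] → [ihlmf]
Rule 2 Vowel Epenthesis: [ihlmf] → [ihlmaf]
Rule 3 Final Vowel Lowering: no change — [ihlmaf]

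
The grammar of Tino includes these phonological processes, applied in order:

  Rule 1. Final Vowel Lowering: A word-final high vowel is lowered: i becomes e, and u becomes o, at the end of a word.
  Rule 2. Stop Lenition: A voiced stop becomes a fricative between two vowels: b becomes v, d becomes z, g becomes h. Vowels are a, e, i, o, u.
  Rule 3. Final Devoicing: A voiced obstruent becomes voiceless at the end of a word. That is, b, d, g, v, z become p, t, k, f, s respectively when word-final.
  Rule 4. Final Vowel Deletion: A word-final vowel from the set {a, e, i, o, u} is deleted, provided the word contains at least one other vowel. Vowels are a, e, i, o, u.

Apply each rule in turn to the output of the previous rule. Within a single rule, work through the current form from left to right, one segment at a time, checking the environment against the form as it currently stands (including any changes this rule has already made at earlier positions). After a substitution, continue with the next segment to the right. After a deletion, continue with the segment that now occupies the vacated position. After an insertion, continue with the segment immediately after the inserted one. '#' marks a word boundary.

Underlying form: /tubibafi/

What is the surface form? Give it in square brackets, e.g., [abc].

[tuvivaf]

Rule 1 Final Vowel Lowering: [tubibafi] → [tubibafe]
Rule 2 Stop Lenition: [tubibafe] → [tuvivafe]
Rule 3 Final Devoicing: no change — [tuvivafe]
Rule 4 Final Vowel Deletion: [tuvivafe] → [tuvivaf]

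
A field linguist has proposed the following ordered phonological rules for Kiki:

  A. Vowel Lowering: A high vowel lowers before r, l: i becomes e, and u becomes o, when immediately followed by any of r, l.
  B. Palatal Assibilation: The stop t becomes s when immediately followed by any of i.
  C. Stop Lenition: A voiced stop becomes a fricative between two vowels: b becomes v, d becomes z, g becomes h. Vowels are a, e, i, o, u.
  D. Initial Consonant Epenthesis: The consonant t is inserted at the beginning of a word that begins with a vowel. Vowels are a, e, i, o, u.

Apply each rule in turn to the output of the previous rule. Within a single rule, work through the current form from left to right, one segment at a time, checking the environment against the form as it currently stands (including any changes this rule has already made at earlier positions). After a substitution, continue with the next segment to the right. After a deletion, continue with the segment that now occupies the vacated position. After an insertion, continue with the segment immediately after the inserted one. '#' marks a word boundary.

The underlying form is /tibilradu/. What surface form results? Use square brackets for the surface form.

A Vowel Lowering: [tibilradu] → [tibelradu]
B Palatal Assibilation: [tibelradu] → [sibelradu]
C Stop Lenition: [sibelradu] → [sivelrazu]
D Initial Consonant Epenthesis: no change — [sivelrazu]

[sivelrazu]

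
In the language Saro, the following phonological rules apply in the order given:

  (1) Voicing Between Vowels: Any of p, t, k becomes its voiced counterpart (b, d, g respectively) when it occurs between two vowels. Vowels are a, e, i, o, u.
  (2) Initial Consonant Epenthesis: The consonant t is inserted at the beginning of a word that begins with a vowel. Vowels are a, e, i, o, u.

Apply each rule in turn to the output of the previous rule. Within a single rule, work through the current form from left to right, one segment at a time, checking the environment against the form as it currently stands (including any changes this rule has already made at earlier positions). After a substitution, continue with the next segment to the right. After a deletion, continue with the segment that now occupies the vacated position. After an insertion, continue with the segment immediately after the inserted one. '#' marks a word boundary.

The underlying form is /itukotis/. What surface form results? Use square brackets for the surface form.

[tidugodis]

(1) Voicing Between Vowels: [itukotis] → [idugodis]
(2) Initial Consonant Epenthesis: [idugodis] → [tidugodis]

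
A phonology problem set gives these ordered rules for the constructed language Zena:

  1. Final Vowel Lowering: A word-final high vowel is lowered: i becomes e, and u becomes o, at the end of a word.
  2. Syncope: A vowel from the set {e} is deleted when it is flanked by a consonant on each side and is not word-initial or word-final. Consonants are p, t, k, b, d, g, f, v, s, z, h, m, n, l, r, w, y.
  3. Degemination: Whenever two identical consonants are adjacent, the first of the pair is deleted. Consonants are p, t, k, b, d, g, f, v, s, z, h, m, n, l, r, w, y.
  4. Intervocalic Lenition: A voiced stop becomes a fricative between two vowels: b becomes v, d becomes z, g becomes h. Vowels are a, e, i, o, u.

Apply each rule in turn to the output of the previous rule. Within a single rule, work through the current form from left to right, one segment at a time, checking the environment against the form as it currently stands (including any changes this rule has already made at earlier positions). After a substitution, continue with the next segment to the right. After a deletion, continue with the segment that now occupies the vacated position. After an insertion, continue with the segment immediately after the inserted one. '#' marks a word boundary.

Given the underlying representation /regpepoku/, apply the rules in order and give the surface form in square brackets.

1 Final Vowel Lowering: [regpepoku] → [regpepoko]
2 Syncope: [regpepoko] → [rgppoko]
3 Degemination: [rgppoko] → [rgpoko]
4 Intervocalic Lenition: no change — [rgpoko]

[rgpoko]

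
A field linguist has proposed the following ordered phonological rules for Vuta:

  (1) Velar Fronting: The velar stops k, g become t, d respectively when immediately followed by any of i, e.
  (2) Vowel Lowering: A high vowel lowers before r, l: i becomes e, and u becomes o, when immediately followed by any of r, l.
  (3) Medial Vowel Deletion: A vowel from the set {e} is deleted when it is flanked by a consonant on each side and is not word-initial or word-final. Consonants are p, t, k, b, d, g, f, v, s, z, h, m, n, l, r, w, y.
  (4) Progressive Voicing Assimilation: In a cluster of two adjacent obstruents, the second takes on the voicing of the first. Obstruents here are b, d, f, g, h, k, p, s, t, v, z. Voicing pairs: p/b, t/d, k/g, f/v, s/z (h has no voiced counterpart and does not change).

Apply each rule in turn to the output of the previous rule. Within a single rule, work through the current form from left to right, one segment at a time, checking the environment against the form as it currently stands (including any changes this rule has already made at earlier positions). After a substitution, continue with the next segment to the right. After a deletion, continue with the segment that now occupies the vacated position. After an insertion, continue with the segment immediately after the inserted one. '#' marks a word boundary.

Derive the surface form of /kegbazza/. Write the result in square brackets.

[tkpazza]

(1) Velar Fronting: [kegbazza] → [tegbazza]
(2) Vowel Lowering: no change — [tegbazza]
(3) Medial Vowel Deletion: [tegbazza] → [tgbazza]
(4) Progressive Voicing Assimilation: [tgbazza] → [tkpazza]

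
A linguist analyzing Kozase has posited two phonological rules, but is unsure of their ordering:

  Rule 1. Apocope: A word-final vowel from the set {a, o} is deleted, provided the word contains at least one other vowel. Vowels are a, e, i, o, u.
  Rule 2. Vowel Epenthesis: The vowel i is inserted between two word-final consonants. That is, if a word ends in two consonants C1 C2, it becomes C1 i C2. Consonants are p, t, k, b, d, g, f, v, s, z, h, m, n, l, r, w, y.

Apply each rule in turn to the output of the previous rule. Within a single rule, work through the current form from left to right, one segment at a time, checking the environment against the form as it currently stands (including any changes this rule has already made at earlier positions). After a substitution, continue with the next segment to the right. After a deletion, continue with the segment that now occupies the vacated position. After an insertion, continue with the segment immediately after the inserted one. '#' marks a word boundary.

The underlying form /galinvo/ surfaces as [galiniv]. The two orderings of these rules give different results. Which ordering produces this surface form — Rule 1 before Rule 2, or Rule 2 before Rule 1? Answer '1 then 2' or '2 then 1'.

1 then 2

Order 1 then 2:
  1 Apocope: [galinvo] → [galinv]
  2 Vowel Epenthesis: [galinv] → [galiniv]
  result: [galiniv]
Order 2 then 1:
  2 Vowel Epenthesis: no change — [galinvo]
  1 Apocope: [galinvo] → [galinv]
  result: [galinv]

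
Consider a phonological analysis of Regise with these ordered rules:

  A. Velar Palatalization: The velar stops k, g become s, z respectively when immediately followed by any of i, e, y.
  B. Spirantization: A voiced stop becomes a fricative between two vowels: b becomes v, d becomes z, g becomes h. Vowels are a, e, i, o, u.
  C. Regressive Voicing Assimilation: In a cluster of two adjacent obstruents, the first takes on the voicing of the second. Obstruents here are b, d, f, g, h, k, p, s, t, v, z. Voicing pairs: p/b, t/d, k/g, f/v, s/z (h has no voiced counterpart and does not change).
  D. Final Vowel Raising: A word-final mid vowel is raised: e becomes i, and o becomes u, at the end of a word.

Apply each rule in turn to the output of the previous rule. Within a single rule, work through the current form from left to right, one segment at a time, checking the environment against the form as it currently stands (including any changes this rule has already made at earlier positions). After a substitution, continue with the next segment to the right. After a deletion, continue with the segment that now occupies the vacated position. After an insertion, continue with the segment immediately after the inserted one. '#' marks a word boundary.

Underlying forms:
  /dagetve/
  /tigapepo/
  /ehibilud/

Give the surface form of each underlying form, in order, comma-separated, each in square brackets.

/dagetve/:
  A Velar Palatalization: [dagetve] → [dazetve]
  B Spirantization: no change — [dazetve]
  C Regressive Voicing Assimilation: [dazetve] → [dazedve]
  D Final Vowel Raising: [dazedve] → [dazedvi]
/tigapepo/:
  A Velar Palatalization: no change — [tigapepo]
  B Spirantization: [tigapepo] → [tihapepo]
  C Regressive Voicing Assimilation: no change — [tihapepo]
  D Final Vowel Raising: [tihapepo] → [tihapepu]
/ehibilud/:
  A Velar Palatalization: no change — [ehibilud]
  B Spirantization: [ehibilud] → [ehivilud]
  C Regressive Voicing Assimilation: no change — [ehivilud]
  D Final Vowel Raising: no change — [ehivilud]

[dazedvi], [tihapepu], [ehivilud]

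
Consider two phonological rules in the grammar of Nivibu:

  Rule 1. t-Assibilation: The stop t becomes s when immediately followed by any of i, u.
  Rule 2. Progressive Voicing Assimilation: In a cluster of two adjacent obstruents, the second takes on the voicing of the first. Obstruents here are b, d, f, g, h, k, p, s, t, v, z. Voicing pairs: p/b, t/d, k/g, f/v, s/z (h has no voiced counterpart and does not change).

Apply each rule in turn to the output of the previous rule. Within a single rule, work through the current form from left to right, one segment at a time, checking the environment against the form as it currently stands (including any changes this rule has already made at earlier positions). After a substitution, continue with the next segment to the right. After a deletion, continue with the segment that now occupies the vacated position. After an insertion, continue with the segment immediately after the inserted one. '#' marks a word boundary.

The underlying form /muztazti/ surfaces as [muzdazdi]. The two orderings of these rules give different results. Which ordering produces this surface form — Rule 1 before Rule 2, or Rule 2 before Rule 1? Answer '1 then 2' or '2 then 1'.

2 then 1

Order 1 then 2:
  1 t-Assibilation: [muztazti] → [muztazsi]
  2 Progressive Voicing Assimilation: [muztazsi] → [muzdazzi]
  result: [muzdazzi]
Order 2 then 1:
  2 Progressive Voicing Assimilation: [muztazti] → [muzdazdi]
  1 t-Assibilation: no change — [muzdazdi]
  result: [muzdazdi]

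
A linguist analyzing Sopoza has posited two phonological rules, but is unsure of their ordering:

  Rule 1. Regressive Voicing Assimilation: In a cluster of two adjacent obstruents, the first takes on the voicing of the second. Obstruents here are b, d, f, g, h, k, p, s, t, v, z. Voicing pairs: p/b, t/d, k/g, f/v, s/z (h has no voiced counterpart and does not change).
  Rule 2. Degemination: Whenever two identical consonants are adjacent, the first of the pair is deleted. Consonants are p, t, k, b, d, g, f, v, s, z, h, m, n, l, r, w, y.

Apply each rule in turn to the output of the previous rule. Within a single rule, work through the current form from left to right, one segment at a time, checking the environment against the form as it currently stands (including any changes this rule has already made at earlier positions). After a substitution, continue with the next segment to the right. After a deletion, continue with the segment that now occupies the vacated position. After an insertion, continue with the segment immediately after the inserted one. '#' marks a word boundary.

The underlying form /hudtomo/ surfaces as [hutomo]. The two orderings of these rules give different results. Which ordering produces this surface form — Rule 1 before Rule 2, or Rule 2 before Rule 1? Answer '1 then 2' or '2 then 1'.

Order 1 then 2:
  1 Regressive Voicing Assimilation: [hudtomo] → [huttomo]
  2 Degemination: [huttomo] → [hutomo]
  result: [hutomo]
Order 2 then 1:
  2 Degemination: no change — [hudtomo]
  1 Regressive Voicing Assimilation: [hudtomo] → [huttomo]
  result: [huttomo]

1 then 2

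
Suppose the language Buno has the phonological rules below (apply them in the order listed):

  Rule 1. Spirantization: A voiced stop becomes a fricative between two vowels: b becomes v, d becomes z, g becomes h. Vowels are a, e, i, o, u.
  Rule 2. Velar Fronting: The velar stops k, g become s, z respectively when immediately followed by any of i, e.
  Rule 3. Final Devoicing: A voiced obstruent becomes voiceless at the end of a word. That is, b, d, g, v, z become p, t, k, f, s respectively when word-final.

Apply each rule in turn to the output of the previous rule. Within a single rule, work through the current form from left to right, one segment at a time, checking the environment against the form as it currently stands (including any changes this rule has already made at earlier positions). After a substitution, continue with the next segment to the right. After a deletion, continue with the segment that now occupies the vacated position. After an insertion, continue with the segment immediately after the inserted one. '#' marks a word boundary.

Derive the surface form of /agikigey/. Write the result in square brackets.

[ahisihey]

Rule 1 Spirantization: [agikigey] → [ahikihey]
Rule 2 Velar Fronting: [ahikihey] → [ahisihey]
Rule 3 Final Devoicing: no change — [ahisihey]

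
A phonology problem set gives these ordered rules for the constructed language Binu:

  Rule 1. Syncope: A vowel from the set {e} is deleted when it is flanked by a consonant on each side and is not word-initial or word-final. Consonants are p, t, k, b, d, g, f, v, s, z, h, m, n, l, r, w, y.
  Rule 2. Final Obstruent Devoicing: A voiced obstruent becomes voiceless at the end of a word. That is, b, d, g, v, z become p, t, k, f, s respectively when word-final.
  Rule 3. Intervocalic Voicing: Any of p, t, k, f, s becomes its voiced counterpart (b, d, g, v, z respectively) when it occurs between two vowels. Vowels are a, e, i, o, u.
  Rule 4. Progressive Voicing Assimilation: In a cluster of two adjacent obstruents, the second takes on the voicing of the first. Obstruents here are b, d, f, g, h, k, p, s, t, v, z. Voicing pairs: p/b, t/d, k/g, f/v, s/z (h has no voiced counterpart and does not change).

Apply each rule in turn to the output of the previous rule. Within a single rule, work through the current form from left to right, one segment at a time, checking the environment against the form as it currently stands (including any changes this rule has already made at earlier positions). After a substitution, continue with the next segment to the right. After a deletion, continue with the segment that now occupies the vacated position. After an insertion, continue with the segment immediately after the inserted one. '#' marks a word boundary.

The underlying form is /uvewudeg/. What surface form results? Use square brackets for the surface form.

[uvwudg]

Rule 1 Syncope: [uvewudeg] → [uvwudg]
Rule 2 Final Obstruent Devoicing: [uvwudg] → [uvwudk]
Rule 3 Intervocalic Voicing: no change — [uvwudk]
Rule 4 Progressive Voicing Assimilation: [uvwudk] → [uvwudg]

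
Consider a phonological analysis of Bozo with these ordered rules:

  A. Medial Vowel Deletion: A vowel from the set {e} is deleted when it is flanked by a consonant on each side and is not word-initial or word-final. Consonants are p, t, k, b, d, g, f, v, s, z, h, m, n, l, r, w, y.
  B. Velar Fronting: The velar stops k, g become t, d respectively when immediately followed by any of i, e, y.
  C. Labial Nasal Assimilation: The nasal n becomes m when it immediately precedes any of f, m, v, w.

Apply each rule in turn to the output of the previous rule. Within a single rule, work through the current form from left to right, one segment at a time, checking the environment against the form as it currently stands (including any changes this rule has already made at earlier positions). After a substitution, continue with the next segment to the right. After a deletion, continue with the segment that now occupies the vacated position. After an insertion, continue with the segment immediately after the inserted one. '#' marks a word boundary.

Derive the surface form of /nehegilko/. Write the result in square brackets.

A Medial Vowel Deletion: [nehegilko] → [nhgilko]
B Velar Fronting: [nhgilko] → [nhdilko]
C Labial Nasal Assimilation: no change — [nhdilko]

[nhdilko]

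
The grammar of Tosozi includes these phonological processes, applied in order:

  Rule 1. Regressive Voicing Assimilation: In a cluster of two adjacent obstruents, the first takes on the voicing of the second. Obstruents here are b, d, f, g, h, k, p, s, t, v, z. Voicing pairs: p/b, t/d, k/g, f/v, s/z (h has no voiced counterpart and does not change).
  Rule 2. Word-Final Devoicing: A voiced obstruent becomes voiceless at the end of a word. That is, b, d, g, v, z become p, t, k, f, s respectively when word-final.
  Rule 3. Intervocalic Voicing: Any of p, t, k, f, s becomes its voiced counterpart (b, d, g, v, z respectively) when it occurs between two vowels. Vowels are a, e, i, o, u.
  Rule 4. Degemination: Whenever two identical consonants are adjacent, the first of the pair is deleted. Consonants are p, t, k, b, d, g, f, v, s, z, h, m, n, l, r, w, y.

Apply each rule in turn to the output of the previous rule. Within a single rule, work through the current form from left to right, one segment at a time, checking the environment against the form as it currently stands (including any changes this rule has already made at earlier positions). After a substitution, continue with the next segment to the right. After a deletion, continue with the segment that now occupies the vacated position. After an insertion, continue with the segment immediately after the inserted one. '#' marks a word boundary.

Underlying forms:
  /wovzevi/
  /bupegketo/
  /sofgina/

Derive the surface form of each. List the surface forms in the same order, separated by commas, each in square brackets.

/wovzevi/:
  Rule 1 Regressive Voicing Assimilation: no change — [wovzevi]
  Rule 2 Word-Final Devoicing: no change — [wovzevi]
  Rule 3 Intervocalic Voicing: no change — [wovzevi]
  Rule 4 Degemination: no change — [wovzevi]
/bupegketo/:
  Rule 1 Regressive Voicing Assimilation: [bupegketo] → [bupekketo]
  Rule 2 Word-Final Devoicing: no change — [bupekketo]
  Rule 3 Intervocalic Voicing: [bupekketo] → [bubekkedo]
  Rule 4 Degemination: [bubekkedo] → [bubekedo]
/sofgina/:
  Rule 1 Regressive Voicing Assimilation: [sofgina] → [sovgina]
  Rule 2 Word-Final Devoicing: no change — [sovgina]
  Rule 3 Intervocalic Voicing: no change — [sovgina]
  Rule 4 Degemination: no change — [sovgina]

[wovzevi], [bubekedo], [sovgina]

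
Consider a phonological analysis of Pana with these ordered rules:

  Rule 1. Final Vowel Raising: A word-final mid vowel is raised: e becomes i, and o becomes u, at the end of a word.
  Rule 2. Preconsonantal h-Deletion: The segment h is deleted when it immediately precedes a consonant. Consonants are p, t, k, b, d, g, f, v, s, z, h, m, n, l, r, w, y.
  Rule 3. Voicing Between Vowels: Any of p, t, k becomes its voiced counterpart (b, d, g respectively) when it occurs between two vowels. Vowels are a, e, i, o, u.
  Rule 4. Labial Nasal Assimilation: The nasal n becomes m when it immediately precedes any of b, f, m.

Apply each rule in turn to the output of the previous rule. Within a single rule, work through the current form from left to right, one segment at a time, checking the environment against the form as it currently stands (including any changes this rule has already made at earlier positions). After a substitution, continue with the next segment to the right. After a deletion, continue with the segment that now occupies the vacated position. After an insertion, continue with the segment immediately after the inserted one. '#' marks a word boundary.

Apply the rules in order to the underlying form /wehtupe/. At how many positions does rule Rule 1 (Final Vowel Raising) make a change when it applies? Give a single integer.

Rule 1 Final Vowel Raising: [wehtupe] → [wehtupi]
Rule 2 Preconsonantal h-Deletion: [wehtupi] → [wetupi]
Rule 3 Voicing Between Vowels: [wetupi] → [wedubi]
Rule 4 Labial Nasal Assimilation: no change — [wedubi]
Rule Rule 1 changed 1 position(s).

1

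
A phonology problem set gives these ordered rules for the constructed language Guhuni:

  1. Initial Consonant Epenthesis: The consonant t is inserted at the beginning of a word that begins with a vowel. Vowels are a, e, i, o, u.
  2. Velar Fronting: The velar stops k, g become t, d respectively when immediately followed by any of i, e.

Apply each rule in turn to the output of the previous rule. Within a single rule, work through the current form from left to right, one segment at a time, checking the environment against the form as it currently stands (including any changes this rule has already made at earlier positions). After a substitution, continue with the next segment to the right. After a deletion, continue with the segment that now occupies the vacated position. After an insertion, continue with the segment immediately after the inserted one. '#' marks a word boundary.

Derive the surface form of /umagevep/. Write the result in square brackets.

[tumadevep]

1 Initial Consonant Epenthesis: [umagevep] → [tumagevep]
2 Velar Fronting: [tumagevep] → [tumadevep]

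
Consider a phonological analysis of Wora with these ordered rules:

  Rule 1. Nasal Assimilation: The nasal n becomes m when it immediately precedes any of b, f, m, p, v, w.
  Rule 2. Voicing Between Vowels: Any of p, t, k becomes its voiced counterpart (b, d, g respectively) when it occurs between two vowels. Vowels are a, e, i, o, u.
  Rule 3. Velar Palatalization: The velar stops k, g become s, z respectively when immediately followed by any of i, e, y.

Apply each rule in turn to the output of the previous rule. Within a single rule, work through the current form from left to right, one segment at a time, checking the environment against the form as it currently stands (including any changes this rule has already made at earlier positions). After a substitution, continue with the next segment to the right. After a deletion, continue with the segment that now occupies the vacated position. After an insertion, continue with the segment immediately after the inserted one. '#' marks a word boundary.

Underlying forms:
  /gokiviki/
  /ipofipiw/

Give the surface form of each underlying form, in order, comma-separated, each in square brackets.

[gozivizi], [ibofibiw]

/gokiviki/:
  Rule 1 Nasal Assimilation: no change — [gokiviki]
  Rule 2 Voicing Between Vowels: [gokiviki] → [gogivigi]
  Rule 3 Velar Palatalization: [gogivigi] → [gozivizi]
/ipofipiw/:
  Rule 1 Nasal Assimilation: no change — [ipofipiw]
  Rule 2 Voicing Between Vowels: [ipofipiw] → [ibofibiw]
  Rule 3 Velar Palatalization: no change — [ibofibiw]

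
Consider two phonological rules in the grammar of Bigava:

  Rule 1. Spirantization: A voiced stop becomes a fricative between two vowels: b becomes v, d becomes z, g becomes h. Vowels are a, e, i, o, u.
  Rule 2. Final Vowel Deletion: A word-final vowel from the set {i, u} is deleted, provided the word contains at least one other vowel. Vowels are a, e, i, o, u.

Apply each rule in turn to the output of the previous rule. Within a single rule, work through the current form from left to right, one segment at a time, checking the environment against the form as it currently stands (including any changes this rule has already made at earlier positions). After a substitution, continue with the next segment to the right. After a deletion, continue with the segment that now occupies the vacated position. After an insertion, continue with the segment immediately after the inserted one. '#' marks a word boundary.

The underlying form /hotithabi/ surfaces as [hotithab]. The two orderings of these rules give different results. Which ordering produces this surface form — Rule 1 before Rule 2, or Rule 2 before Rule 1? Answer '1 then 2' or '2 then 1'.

Order 1 then 2:
  1 Spirantization: [hotithabi] → [hotithavi]
  2 Final Vowel Deletion: [hotithavi] → [hotithav]
  result: [hotithav]
Order 2 then 1:
  2 Final Vowel Deletion: [hotithabi] → [hotithab]
  1 Spirantization: no change — [hotithab]
  result: [hotithab]

2 then 1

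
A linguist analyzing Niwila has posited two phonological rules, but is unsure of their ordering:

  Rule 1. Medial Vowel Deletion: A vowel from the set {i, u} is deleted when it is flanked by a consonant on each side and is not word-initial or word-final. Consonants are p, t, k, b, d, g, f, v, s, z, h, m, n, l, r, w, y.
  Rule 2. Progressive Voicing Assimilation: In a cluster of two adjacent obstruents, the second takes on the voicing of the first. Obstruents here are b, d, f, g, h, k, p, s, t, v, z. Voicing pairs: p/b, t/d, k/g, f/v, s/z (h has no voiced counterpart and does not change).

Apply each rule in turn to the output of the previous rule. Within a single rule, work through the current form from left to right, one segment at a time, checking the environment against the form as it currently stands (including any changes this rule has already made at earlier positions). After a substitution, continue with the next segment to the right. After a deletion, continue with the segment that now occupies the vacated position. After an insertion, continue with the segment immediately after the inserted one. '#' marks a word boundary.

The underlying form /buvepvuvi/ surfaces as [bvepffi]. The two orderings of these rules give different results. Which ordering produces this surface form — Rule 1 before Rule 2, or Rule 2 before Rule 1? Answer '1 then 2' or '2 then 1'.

1 then 2

Order 1 then 2:
  1 Medial Vowel Deletion: [buvepvuvi] → [bvepvvi]
  2 Progressive Voicing Assimilation: [bvepvvi] → [bvepffi]
  result: [bvepffi]
Order 2 then 1:
  2 Progressive Voicing Assimilation: [buvepvuvi] → [buvepfuvi]
  1 Medial Vowel Deletion: [buvepfuvi] → [bvepfvi]
  result: [bvepfvi]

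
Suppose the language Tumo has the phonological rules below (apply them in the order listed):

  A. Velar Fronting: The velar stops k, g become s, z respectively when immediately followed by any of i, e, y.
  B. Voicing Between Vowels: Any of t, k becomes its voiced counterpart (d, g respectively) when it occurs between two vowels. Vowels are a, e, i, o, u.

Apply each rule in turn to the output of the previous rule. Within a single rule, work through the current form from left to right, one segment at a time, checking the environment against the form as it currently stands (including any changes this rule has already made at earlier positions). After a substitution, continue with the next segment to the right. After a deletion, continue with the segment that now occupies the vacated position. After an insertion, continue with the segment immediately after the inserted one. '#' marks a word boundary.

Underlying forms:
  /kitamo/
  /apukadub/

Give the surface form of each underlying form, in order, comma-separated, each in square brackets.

/kitamo/:
  A Velar Fronting: [kitamo] → [sitamo]
  B Voicing Between Vowels: [sitamo] → [sidamo]
/apukadub/:
  A Velar Fronting: no change — [apukadub]
  B Voicing Between Vowels: [apukadub] → [apugadub]

[sidamo], [apugadub]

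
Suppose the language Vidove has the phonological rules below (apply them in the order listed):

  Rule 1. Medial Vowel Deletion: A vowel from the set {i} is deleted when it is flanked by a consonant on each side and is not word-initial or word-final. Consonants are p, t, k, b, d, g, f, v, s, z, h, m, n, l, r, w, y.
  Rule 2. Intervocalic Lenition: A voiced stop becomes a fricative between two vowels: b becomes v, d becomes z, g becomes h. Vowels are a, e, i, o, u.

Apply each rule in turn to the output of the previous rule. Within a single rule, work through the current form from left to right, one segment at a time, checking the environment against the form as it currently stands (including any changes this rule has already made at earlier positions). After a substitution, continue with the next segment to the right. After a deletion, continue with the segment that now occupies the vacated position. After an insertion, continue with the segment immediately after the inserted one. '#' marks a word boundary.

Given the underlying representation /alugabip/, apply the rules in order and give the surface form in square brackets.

Rule 1 Medial Vowel Deletion: [alugabip] → [alugabp]
Rule 2 Intervocalic Lenition: [alugabp] → [aluhabp]

[aluhabp]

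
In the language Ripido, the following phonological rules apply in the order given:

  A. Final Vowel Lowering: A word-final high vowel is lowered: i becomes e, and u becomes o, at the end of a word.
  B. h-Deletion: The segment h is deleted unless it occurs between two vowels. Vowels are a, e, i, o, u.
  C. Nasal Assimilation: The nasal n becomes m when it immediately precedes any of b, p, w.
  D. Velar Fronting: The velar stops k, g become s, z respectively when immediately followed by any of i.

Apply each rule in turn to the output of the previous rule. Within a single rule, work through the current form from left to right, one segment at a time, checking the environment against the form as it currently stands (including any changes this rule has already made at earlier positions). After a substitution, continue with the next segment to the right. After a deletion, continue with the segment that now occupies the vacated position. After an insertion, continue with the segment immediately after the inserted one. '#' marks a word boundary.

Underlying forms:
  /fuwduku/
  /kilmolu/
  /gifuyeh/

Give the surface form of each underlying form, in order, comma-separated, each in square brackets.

/fuwduku/:
  A Final Vowel Lowering: [fuwduku] → [fuwduko]
  B h-Deletion: no change — [fuwduko]
  C Nasal Assimilation: no change — [fuwduko]
  D Velar Fronting: no change — [fuwduko]
/kilmolu/:
  A Final Vowel Lowering: [kilmolu] → [kilmolo]
  B h-Deletion: no change — [kilmolo]
  C Nasal Assimilation: no change — [kilmolo]
  D Velar Fronting: [kilmolo] → [silmolo]
/gifuyeh/:
  A Final Vowel Lowering: no change — [gifuyeh]
  B h-Deletion: [gifuyeh] → [gifuye]
  C Nasal Assimilation: no change — [gifuye]
  D Velar Fronting: [gifuye] → [zifuye]

[fuwduko], [silmolo], [zifuye]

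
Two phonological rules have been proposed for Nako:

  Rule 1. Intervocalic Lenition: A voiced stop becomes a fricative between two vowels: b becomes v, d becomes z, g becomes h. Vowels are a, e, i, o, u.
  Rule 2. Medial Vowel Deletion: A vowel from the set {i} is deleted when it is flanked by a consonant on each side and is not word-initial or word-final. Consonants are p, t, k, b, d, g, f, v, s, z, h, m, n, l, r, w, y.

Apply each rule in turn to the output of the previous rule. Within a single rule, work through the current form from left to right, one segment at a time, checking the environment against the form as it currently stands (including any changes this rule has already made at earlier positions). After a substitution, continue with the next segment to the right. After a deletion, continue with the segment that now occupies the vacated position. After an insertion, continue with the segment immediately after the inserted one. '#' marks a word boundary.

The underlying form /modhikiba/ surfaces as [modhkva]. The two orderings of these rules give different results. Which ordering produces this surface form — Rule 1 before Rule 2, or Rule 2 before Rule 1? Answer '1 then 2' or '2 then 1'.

1 then 2

Order 1 then 2:
  1 Intervocalic Lenition: [modhikiba] → [modhikiva]
  2 Medial Vowel Deletion: [modhikiva] → [modhkva]
  result: [modhkva]
Order 2 then 1:
  2 Medial Vowel Deletion: [modhikiba] → [modhkba]
  1 Intervocalic Lenition: no change — [modhkba]
  result: [modhkba]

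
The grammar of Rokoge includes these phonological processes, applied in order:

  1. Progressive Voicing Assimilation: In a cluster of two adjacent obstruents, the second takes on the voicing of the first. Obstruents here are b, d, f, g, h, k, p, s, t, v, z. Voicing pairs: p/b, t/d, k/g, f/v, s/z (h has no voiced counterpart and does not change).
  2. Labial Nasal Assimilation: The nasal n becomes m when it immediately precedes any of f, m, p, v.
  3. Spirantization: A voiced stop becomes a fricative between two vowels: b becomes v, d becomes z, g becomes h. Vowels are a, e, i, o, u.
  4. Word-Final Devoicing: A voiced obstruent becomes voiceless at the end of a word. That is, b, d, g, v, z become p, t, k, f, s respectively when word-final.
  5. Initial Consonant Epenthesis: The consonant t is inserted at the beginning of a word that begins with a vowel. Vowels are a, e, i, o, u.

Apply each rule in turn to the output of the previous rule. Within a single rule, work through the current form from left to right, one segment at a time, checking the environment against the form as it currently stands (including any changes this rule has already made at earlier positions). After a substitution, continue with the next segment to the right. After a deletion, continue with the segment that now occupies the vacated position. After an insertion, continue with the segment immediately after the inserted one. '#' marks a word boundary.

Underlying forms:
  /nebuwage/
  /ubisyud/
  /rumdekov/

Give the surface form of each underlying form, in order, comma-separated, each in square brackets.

[nevuwahe], [tuvisyut], [rumdekof]

/nebuwage/:
  1 Progressive Voicing Assimilation: no change — [nebuwage]
  2 Labial Nasal Assimilation: no change — [nebuwage]
  3 Spirantization: [nebuwage] → [nevuwahe]
  4 Word-Final Devoicing: no change — [nevuwahe]
  5 Initial Consonant Epenthesis: no change — [nevuwahe]
/ubisyud/:
  1 Progressive Voicing Assimilation: no change — [ubisyud]
  2 Labial Nasal Assimilation: no change — [ubisyud]
  3 Spirantization: [ubisyud] → [uvisyud]
  4 Word-Final Devoicing: [uvisyud] → [uvisyut]
  5 Initial Consonant Epenthesis: [uvisyut] → [tuvisyut]
/rumdekov/:
  1 Progressive Voicing Assimilation: no change — [rumdekov]
  2 Labial Nasal Assimilation: no change — [rumdekov]
  3 Spirantization: no change — [rumdekov]
  4 Word-Final Devoicing: [rumdekov] → [rumdekof]
  5 Initial Consonant Epenthesis: no change — [rumdekof]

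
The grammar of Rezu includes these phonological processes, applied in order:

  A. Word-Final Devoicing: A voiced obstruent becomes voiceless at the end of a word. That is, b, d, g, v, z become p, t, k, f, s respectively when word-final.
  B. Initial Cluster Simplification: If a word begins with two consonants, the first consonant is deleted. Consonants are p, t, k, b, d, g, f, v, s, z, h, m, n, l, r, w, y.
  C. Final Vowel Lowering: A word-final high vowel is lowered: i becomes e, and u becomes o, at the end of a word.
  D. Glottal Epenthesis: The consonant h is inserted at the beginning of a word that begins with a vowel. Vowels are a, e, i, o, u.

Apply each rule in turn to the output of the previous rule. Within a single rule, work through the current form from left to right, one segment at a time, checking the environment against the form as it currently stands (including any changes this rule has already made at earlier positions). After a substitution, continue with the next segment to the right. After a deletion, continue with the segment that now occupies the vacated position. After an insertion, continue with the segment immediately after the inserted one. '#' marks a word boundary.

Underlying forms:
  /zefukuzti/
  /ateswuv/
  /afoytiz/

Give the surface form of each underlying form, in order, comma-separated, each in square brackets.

/zefukuzti/:
  A Word-Final Devoicing: no change — [zefukuzti]
  B Initial Cluster Simplification: no change — [zefukuzti]
  C Final Vowel Lowering: [zefukuzti] → [zefukuzte]
  D Glottal Epenthesis: no change — [zefukuzte]
/ateswuv/:
  A Word-Final Devoicing: [ateswuv] → [ateswuf]
  B Initial Cluster Simplification: no change — [ateswuf]
  C Final Vowel Lowering: no change — [ateswuf]
  D Glottal Epenthesis: [ateswuf] → [hateswuf]
/afoytiz/:
  A Word-Final Devoicing: [afoytiz] → [afoytis]
  B Initial Cluster Simplification: no change — [afoytis]
  C Final Vowel Lowering: no change — [afoytis]
  D Glottal Epenthesis: [afoytis] → [hafoytis]

[zefukuzte], [hateswuf], [hafoytis]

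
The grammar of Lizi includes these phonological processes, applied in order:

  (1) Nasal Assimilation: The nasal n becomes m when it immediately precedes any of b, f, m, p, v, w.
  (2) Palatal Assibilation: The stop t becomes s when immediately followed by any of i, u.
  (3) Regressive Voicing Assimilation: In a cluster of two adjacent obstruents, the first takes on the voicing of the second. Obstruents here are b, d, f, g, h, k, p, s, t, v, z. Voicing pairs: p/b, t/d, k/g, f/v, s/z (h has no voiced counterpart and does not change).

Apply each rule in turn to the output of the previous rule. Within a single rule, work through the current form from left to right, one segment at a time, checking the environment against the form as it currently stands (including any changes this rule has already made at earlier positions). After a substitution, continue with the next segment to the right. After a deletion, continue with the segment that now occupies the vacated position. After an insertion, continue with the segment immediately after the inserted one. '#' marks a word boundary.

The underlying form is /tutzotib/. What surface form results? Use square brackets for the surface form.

[sudzosib]

(1) Nasal Assimilation: no change — [tutzotib]
(2) Palatal Assibilation: [tutzotib] → [sutzosib]
(3) Regressive Voicing Assimilation: [sutzosib] → [sudzosib]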